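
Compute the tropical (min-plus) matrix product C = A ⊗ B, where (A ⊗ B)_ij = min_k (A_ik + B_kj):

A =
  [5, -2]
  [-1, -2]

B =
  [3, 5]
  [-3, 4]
A ⊗ B =
  [-5, 2]
  [-5, 2]

Apply the min-plus product entry-by-entry:
  C[0][0] = min over k of (A[0][0] + B[0][0] = 5 + 3 = 8, A[0][1] + B[1][0] = -2 + -3 = -5) = -5 (attained at k = 1)
  C[0][1] = min over k of (A[0][0] + B[0][1] = 5 + 5 = 10, A[0][1] + B[1][1] = -2 + 4 = 2) = 2 (attained at k = 1)
  C[1][0] = min over k of (A[1][0] + B[0][0] = -1 + 3 = 2, A[1][1] + B[1][0] = -2 + -3 = -5) = -5 (attained at k = 1)
  C[1][1] = min over k of (A[1][0] + B[0][1] = -1 + 5 = 4, A[1][1] + B[1][1] = -2 + 4 = 2) = 2 (attained at k = 1)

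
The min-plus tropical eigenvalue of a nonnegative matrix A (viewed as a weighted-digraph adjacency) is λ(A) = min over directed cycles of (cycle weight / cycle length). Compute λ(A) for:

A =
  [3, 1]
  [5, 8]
λ(A) = 3

Enumerate directed cycles and compute their means (weight / length). Sample:
  cycle 0 → 0: weight = 3, length = 1, mean = 3/1 ≈ 3.000
  cycle 1 → 1: weight = 8, length = 1, mean = 8/1 ≈ 8.000
  cycle 0 → 1 → 0: weight = 6, length = 2, mean = 6/2 ≈ 3.000
  cycle 1 → 0 → 1: weight = 6, length = 2, mean = 6/2 ≈ 3.000
Minimum mean = 3.000, attained e.g. along the cycle 0 → 0 with weight 3 and length 1. So λ(A) = 3/1 = 3.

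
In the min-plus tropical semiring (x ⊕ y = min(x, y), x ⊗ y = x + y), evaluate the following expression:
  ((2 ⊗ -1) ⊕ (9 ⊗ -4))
((2 ⊗ -1) ⊕ (9 ⊗ -4)) = 1

Expand innermost to outermost. Recall ⊕ takes the minimum of its arguments and ⊗ takes their sum. Working out the expression ((2 ⊗ -1) ⊕ (9 ⊗ -4)) gives 1.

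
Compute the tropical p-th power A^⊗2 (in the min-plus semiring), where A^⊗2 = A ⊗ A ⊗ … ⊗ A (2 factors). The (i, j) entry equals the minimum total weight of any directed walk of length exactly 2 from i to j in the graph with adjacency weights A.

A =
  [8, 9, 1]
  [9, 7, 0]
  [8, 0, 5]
A^⊗2 =
  [9, 1, 6]
  [8, 0, 5]
  [9, 5, 0]

Each entry (A^⊗2)_ij equals the minimum over all length-2 walks i = v_0 → v_1 → … → v_2 = j of Σ_t A[v_t][v_{t+1}]. For example, for (i, j) = (0, 2) we minimise over 3 possible intermediate vertex sequences; the minimum is 6, attained along the walk 0 → 2 → 2.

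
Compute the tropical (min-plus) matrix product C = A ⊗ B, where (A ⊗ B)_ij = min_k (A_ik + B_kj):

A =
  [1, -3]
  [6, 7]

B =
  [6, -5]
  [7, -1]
A ⊗ B =
  [4, -4]
  [12, 1]

Apply the min-plus product entry-by-entry:
  C[0][0] = min over k of (A[0][0] + B[0][0] = 1 + 6 = 7, A[0][1] + B[1][0] = -3 + 7 = 4) = 4 (attained at k = 1)
  C[0][1] = min over k of (A[0][0] + B[0][1] = 1 + -5 = -4, A[0][1] + B[1][1] = -3 + -1 = -4) = -4 (attained at k = 0)
  C[1][0] = min over k of (A[1][0] + B[0][0] = 6 + 6 = 12, A[1][1] + B[1][0] = 7 + 7 = 14) = 12 (attained at k = 0)
  C[1][1] = min over k of (A[1][0] + B[0][1] = 6 + -5 = 1, A[1][1] + B[1][1] = 7 + -1 = 6) = 1 (attained at k = 0)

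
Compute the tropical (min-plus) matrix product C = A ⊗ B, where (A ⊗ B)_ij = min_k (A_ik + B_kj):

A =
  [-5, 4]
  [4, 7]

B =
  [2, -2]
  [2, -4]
A ⊗ B =
  [-3, -7]
  [6, 2]

Apply the min-plus product entry-by-entry:
  C[0][0] = min over k of (A[0][0] + B[0][0] = -5 + 2 = -3, A[0][1] + B[1][0] = 4 + 2 = 6) = -3 (attained at k = 0)
  C[0][1] = min over k of (A[0][0] + B[0][1] = -5 + -2 = -7, A[0][1] + B[1][1] = 4 + -4 = 0) = -7 (attained at k = 0)
  C[1][0] = min over k of (A[1][0] + B[0][0] = 4 + 2 = 6, A[1][1] + B[1][0] = 7 + 2 = 9) = 6 (attained at k = 0)
  C[1][1] = min over k of (A[1][0] + B[0][1] = 4 + -2 = 2, A[1][1] + B[1][1] = 7 + -4 = 3) = 2 (attained at k = 0)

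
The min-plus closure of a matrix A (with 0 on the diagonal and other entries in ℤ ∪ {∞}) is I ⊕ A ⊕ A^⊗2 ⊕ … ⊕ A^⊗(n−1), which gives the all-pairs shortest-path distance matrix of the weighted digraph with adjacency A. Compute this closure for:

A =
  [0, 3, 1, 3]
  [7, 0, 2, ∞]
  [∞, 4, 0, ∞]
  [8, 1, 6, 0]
Closure =
  [0, 3, 1, 3]
  [7, 0, 2, 10]
  [11, 4, 0, 14]
  [8, 1, 3, 0]

This is the Floyd-Warshall all-pairs shortest-path computation. For each intermediate vertex k = 0, 1, …, 3, update dist[i][j] ← min(dist[i][j], dist[i][k] + dist[k][j]). The final matrix gives, for each (i, j), the minimum total weight of any directed path from i to j (possibly empty when i = j).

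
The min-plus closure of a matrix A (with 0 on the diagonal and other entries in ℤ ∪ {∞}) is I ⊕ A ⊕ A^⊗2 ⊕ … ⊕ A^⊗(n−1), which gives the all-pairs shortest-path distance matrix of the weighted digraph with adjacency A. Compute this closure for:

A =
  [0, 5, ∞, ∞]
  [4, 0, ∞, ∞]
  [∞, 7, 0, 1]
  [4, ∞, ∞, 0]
Closure =
  [0, 5, ∞, ∞]
  [4, 0, ∞, ∞]
  [5, 7, 0, 1]
  [4, 9, ∞, 0]

This is the Floyd-Warshall all-pairs shortest-path computation. For each intermediate vertex k = 0, 1, …, 3, update dist[i][j] ← min(dist[i][j], dist[i][k] + dist[k][j]). The final matrix gives, for each (i, j), the minimum total weight of any directed path from i to j (possibly empty when i = j).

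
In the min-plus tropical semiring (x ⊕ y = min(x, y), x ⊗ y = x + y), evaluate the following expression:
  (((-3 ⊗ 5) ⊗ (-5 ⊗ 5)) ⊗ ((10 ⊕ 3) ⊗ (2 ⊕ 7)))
(((-3 ⊗ 5) ⊗ (-5 ⊗ 5)) ⊗ ((10 ⊕ 3) ⊗ (2 ⊕ 7))) = 7

Expand innermost to outermost. Recall ⊕ takes the minimum of its arguments and ⊗ takes their sum. Working out the expression (((-3 ⊗ 5) ⊗ (-5 ⊗ 5)) ⊗ ((10 ⊕ 3) ⊗ (2 ⊕ 7))) gives 7.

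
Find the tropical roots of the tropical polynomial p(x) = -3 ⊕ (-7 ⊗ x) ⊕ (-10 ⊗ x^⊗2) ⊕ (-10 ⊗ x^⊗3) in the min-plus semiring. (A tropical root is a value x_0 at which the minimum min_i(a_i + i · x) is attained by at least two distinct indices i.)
Roots: {0, 3, 4}

Each tropical root is a break point of the lower envelope of the lines y = a_i + i · x (there are 4 lines, with slopes 0, 1, ..., 3). Only the lines that attain the minimum somewhere contribute to roots; other lines are dominated. Here the surviving (envelope) indices are i = 3, i = 2, i = 1, i = 0.
Intersections between consecutive envelope lines give the roots: for adjacent envelope indices i < j the intersection is x = (a_i − a_j) / (j − i). Reading off the sorted break points: {0, 3, 4}.
Verification: at each break x_0, at least two indices attain the minimum of min_i(a_i + i · x_0).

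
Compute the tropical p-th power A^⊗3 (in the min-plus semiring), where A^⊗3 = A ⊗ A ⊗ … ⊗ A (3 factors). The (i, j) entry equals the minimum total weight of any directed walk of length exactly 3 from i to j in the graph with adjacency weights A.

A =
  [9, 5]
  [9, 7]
A^⊗3 =
  [21, 19]
  [23, 21]

Each entry (A^⊗3)_ij equals the minimum over all length-3 walks i = v_0 → v_1 → … → v_3 = j of Σ_t A[v_t][v_{t+1}]. For example, for (i, j) = (0, 1) we minimise over 4 possible intermediate vertex sequences; the minimum is 19, attained along the walk 0 → 1 → 0 → 1.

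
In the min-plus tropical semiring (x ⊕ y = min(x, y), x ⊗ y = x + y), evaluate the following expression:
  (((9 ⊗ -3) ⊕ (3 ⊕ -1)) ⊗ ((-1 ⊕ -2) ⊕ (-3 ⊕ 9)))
(((9 ⊗ -3) ⊕ (3 ⊕ -1)) ⊗ ((-1 ⊕ -2) ⊕ (-3 ⊕ 9))) = -4

Expand innermost to outermost. Recall ⊕ takes the minimum of its arguments and ⊗ takes their sum. Working out the expression (((9 ⊗ -3) ⊕ (3 ⊕ -1)) ⊗ ((-1 ⊕ -2) ⊕ (-3 ⊕ 9))) gives -4.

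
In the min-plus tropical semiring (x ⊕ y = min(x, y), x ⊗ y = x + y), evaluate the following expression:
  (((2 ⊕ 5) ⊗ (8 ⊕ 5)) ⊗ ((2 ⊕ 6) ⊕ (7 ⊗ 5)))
(((2 ⊕ 5) ⊗ (8 ⊕ 5)) ⊗ ((2 ⊕ 6) ⊕ (7 ⊗ 5))) = 9

Expand innermost to outermost. Recall ⊕ takes the minimum of its arguments and ⊗ takes their sum. Working out the expression (((2 ⊕ 5) ⊗ (8 ⊕ 5)) ⊗ ((2 ⊕ 6) ⊕ (7 ⊗ 5))) gives 9.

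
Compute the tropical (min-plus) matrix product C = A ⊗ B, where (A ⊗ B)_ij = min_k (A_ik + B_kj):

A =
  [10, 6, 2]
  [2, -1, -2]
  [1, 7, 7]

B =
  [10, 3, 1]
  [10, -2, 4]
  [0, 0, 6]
A ⊗ B =
  [2, 2, 8]
  [-2, -3, 3]
  [7, 4, 2]

Apply the min-plus product entry-by-entry:
  C[0][0] = min over k of (A[0][0] + B[0][0] = 10 + 10 = 20, A[0][1] + B[1][0] = 6 + 10 = 16, A[0][2] + B[2][0] = 2 + 0 = 2) = 2 (attained at k = 2)
  C[0][1] = min over k of (A[0][0] + B[0][1] = 10 + 3 = 13, A[0][1] + B[1][1] = 6 + -2 = 4, A[0][2] + B[2][1] = 2 + 0 = 2) = 2 (attained at k = 2)
  C[0][2] = min over k of (A[0][0] + B[0][2] = 10 + 1 = 11, A[0][1] + B[1][2] = 6 + 4 = 10, A[0][2] + B[2][2] = 2 + 6 = 8) = 8 (attained at k = 2)
  C[1][0] = min over k of (A[1][0] + B[0][0] = 2 + 10 = 12, A[1][1] + B[1][0] = -1 + 10 = 9, A[1][2] + B[2][0] = -2 + 0 = -2) = -2 (attained at k = 2)
  C[1][1] = min over k of (A[1][0] + B[0][1] = 2 + 3 = 5, A[1][1] + B[1][1] = -1 + -2 = -3, A[1][2] + B[2][1] = -2 + 0 = -2) = -3 (attained at k = 1)
  C[1][2] = min over k of (A[1][0] + B[0][2] = 2 + 1 = 3, A[1][1] + B[1][2] = -1 + 4 = 3, A[1][2] + B[2][2] = -2 + 6 = 4) = 3 (attained at k = 0)
  C[2][0] = min over k of (A[2][0] + B[0][0] = 1 + 10 = 11, A[2][1] + B[1][0] = 7 + 10 = 17, A[2][2] + B[2][0] = 7 + 0 = 7) = 7 (attained at k = 2)
  C[2][1] = min over k of (A[2][0] + B[0][1] = 1 + 3 = 4, A[2][1] + B[1][1] = 7 + -2 = 5, A[2][2] + B[2][1] = 7 + 0 = 7) = 4 (attained at k = 0)
  C[2][2] = min over k of (A[2][0] + B[0][2] = 1 + 1 = 2, A[2][1] + B[1][2] = 7 + 4 = 11, A[2][2] + B[2][2] = 7 + 6 = 13) = 2 (attained at k = 0)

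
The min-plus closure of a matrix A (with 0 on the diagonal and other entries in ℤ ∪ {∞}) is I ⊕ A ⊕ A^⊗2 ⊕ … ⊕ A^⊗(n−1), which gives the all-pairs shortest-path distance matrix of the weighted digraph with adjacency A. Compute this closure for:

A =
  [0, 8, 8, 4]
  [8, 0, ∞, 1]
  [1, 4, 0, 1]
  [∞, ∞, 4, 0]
Closure =
  [0, 8, 8, 4]
  [6, 0, 5, 1]
  [1, 4, 0, 1]
  [5, 8, 4, 0]

This is the Floyd-Warshall all-pairs shortest-path computation. For each intermediate vertex k = 0, 1, …, 3, update dist[i][j] ← min(dist[i][j], dist[i][k] + dist[k][j]). The final matrix gives, for each (i, j), the minimum total weight of any directed path from i to j (possibly empty when i = j).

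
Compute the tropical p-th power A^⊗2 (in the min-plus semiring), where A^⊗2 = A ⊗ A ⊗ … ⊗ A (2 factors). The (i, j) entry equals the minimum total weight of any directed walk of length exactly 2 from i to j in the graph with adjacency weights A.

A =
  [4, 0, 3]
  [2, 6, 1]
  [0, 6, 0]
A^⊗2 =
  [2, 4, 1]
  [1, 2, 1]
  [0, 0, 0]

Each entry (A^⊗2)_ij equals the minimum over all length-2 walks i = v_0 → v_1 → … → v_2 = j of Σ_t A[v_t][v_{t+1}]. For example, for (i, j) = (0, 2) we minimise over 3 possible intermediate vertex sequences; the minimum is 1, attained along the walk 0 → 1 → 2.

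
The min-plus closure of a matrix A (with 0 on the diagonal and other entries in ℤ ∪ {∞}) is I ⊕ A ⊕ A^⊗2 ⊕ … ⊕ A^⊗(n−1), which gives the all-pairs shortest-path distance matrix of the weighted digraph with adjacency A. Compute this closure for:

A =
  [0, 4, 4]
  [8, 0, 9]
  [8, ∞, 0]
Closure =
  [0, 4, 4]
  [8, 0, 9]
  [8, 12, 0]

This is the Floyd-Warshall all-pairs shortest-path computation. For each intermediate vertex k = 0, 1, …, 2, update dist[i][j] ← min(dist[i][j], dist[i][k] + dist[k][j]). The final matrix gives, for each (i, j), the minimum total weight of any directed path from i to j (possibly empty when i = j).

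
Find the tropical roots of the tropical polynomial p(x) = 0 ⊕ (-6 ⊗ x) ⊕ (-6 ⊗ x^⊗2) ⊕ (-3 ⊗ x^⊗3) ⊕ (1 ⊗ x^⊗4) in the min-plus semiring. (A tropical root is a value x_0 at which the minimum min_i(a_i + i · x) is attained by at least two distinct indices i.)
Roots: {-4, -3, 0, 6}

Each tropical root is a break point of the lower envelope of the lines y = a_i + i · x (there are 5 lines, with slopes 0, 1, ..., 4). Only the lines that attain the minimum somewhere contribute to roots; other lines are dominated. Here the surviving (envelope) indices are i = 4, i = 3, i = 2, i = 1, i = 0.
Intersections between consecutive envelope lines give the roots: for adjacent envelope indices i < j the intersection is x = (a_i − a_j) / (j − i). Reading off the sorted break points: {-4, -3, 0, 6}.
Verification: at each break x_0, at least two indices attain the minimum of min_i(a_i + i · x_0).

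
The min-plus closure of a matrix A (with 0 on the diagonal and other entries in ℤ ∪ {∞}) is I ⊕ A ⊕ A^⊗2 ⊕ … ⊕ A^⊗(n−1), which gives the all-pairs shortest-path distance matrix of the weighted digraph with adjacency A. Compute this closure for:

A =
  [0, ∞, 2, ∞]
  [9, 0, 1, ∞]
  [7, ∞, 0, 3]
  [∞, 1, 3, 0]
Closure =
  [0, 6, 2, 5]
  [8, 0, 1, 4]
  [7, 4, 0, 3]
  [9, 1, 2, 0]

This is the Floyd-Warshall all-pairs shortest-path computation. For each intermediate vertex k = 0, 1, …, 3, update dist[i][j] ← min(dist[i][j], dist[i][k] + dist[k][j]). The final matrix gives, for each (i, j), the minimum total weight of any directed path from i to j (possibly empty when i = j).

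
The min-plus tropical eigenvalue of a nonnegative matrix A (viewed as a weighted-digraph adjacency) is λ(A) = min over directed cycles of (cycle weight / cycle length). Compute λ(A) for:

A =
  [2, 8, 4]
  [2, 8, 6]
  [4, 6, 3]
λ(A) = 2

Enumerate directed cycles and compute their means (weight / length). Sample:
  cycle 0 → 0: weight = 2, length = 1, mean = 2/1 ≈ 2.000
  cycle 1 → 1: weight = 8, length = 1, mean = 8/1 ≈ 8.000
  cycle 2 → 2: weight = 3, length = 1, mean = 3/1 ≈ 3.000
  cycle 0 → 1 → 0: weight = 10, length = 2, mean = 10/2 ≈ 5.000
  cycle 0 → 2 → 0: weight = 8, length = 2, mean = 8/2 ≈ 4.000
  cycle 1 → 0 → 1: weight = 10, length = 2, mean = 10/2 ≈ 5.000
Minimum mean = 2.000, attained e.g. along the cycle 0 → 0 with weight 2 and length 1. So λ(A) = 2/1 = 2.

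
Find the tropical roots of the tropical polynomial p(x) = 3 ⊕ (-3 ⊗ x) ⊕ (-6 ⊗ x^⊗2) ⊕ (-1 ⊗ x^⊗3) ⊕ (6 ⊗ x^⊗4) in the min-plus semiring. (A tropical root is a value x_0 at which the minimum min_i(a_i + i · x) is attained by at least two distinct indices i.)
Roots: {-7, -5, 3, 6}

Each tropical root is a break point of the lower envelope of the lines y = a_i + i · x (there are 5 lines, with slopes 0, 1, ..., 4). Only the lines that attain the minimum somewhere contribute to roots; other lines are dominated. Here the surviving (envelope) indices are i = 4, i = 3, i = 2, i = 1, i = 0.
Intersections between consecutive envelope lines give the roots: for adjacent envelope indices i < j the intersection is x = (a_i − a_j) / (j − i). Reading off the sorted break points: {-7, -5, 3, 6}.
Verification: at each break x_0, at least two indices attain the minimum of min_i(a_i + i · x_0).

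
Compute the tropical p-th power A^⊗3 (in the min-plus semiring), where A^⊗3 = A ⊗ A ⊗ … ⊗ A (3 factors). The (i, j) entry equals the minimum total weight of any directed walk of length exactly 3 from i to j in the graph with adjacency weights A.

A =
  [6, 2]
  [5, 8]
A^⊗3 =
  [13, 9]
  [12, 13]

Each entry (A^⊗3)_ij equals the minimum over all length-3 walks i = v_0 → v_1 → … → v_3 = j of Σ_t A[v_t][v_{t+1}]. For example, for (i, j) = (0, 1) we minimise over 4 possible intermediate vertex sequences; the minimum is 9, attained along the walk 0 → 1 → 0 → 1.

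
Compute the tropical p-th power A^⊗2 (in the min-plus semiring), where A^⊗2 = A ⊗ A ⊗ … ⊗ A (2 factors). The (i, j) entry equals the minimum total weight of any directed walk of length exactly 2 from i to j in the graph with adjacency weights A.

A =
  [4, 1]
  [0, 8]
A^⊗2 =
  [1, 5]
  [4, 1]

Each entry (A^⊗2)_ij equals the minimum over all length-2 walks i = v_0 → v_1 → … → v_2 = j of Σ_t A[v_t][v_{t+1}]. For example, for (i, j) = (0, 1) we minimise over 2 possible intermediate vertex sequences; the minimum is 5, attained along the walk 0 → 0 → 1.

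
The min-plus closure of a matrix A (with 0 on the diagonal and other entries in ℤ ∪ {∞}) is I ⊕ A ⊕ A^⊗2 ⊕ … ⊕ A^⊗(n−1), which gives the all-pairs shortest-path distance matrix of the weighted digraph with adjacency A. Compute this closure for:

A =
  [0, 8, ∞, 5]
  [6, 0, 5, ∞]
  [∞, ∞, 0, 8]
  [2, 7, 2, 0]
Closure =
  [0, 8, 7, 5]
  [6, 0, 5, 11]
  [10, 15, 0, 8]
  [2, 7, 2, 0]

This is the Floyd-Warshall all-pairs shortest-path computation. For each intermediate vertex k = 0, 1, …, 3, update dist[i][j] ← min(dist[i][j], dist[i][k] + dist[k][j]). The final matrix gives, for each (i, j), the minimum total weight of any directed path from i to j (possibly empty when i = j).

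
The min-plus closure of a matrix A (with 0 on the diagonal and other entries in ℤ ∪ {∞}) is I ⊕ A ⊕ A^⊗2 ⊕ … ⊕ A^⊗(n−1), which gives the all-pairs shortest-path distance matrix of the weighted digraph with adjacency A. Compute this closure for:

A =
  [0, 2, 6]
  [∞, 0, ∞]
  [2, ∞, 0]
Closure =
  [0, 2, 6]
  [∞, 0, ∞]
  [2, 4, 0]

This is the Floyd-Warshall all-pairs shortest-path computation. For each intermediate vertex k = 0, 1, …, 2, update dist[i][j] ← min(dist[i][j], dist[i][k] + dist[k][j]). The final matrix gives, for each (i, j), the minimum total weight of any directed path from i to j (possibly empty when i = j).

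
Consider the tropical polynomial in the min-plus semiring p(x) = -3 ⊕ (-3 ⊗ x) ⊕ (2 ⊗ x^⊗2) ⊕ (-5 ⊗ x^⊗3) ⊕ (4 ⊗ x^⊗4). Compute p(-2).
p(-2) = -11

A tropical monomial a ⊗ x^⊗i evaluates to a + i · x. Evaluating each term at x = -2:
  Term 0 contributes -3 + 0 · -2 = -3
  Term 1 contributes -3 + 1 · -2 = -5
  Term 2 contributes 2 + 2 · -2 = -2
  Term 3 contributes -5 + 3 · -2 = -11
  Term 4 contributes 4 + 4 · -2 = -4
p(-2) = ⊕ of these = min[-3, -5, -2, -11, -4] = -11.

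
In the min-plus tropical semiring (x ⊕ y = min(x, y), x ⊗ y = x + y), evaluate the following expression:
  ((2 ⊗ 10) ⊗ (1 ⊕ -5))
((2 ⊗ 10) ⊗ (1 ⊕ -5)) = 7

Expand innermost to outermost. Recall ⊕ takes the minimum of its arguments and ⊗ takes their sum. Working out the expression ((2 ⊗ 10) ⊗ (1 ⊕ -5)) gives 7.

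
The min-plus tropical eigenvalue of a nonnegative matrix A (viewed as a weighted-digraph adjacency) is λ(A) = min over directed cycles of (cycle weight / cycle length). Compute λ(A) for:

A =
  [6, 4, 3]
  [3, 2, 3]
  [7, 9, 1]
λ(A) = 1

Enumerate directed cycles and compute their means (weight / length). Sample:
  cycle 0 → 0: weight = 6, length = 1, mean = 6/1 ≈ 6.000
  cycle 1 → 1: weight = 2, length = 1, mean = 2/1 ≈ 2.000
  cycle 2 → 2: weight = 1, length = 1, mean = 1/1 ≈ 1.000
  cycle 0 → 1 → 0: weight = 7, length = 2, mean = 7/2 ≈ 3.500
  cycle 0 → 2 → 0: weight = 10, length = 2, mean = 10/2 ≈ 5.000
  cycle 1 → 0 → 1: weight = 7, length = 2, mean = 7/2 ≈ 3.500
Minimum mean = 1.000, attained e.g. along the cycle 2 → 2 with weight 1 and length 1. So λ(A) = 1/1 = 1.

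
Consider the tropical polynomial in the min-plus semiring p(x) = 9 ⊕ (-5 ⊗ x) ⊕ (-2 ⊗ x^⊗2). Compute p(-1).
p(-1) = -6

A tropical monomial a ⊗ x^⊗i evaluates to a + i · x. Evaluating each term at x = -1:
  Term 0 contributes 9 + 0 · -1 = 9
  Term 1 contributes -5 + 1 · -1 = -6
  Term 2 contributes -2 + 2 · -1 = -4
p(-1) = ⊕ of these = min[9, -6, -4] = -6.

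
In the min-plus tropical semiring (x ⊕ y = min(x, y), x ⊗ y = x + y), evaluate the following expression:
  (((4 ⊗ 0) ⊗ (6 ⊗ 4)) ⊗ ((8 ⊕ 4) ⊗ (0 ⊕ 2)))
(((4 ⊗ 0) ⊗ (6 ⊗ 4)) ⊗ ((8 ⊕ 4) ⊗ (0 ⊕ 2))) = 18

Expand innermost to outermost. Recall ⊕ takes the minimum of its arguments and ⊗ takes their sum. Working out the expression (((4 ⊗ 0) ⊗ (6 ⊗ 4)) ⊗ ((8 ⊕ 4) ⊗ (0 ⊕ 2))) gives 18.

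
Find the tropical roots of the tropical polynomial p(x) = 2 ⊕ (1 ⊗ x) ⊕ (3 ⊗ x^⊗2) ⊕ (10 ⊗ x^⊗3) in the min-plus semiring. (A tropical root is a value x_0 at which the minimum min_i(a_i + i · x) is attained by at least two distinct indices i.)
Roots: {-7, -2, 1}

Each tropical root is a break point of the lower envelope of the lines y = a_i + i · x (there are 4 lines, with slopes 0, 1, ..., 3). Only the lines that attain the minimum somewhere contribute to roots; other lines are dominated. Here the surviving (envelope) indices are i = 3, i = 2, i = 1, i = 0.
Intersections between consecutive envelope lines give the roots: for adjacent envelope indices i < j the intersection is x = (a_i − a_j) / (j − i). Reading off the sorted break points: {-7, -2, 1}.
Verification: at each break x_0, at least two indices attain the minimum of min_i(a_i + i · x_0).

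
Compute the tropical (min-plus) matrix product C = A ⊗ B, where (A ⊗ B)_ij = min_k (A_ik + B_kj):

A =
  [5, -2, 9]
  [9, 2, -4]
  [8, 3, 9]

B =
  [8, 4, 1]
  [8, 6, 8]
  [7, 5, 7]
A ⊗ B =
  [6, 4, 6]
  [3, 1, 3]
  [11, 9, 9]

Apply the min-plus product entry-by-entry:
  C[0][0] = min over k of (A[0][0] + B[0][0] = 5 + 8 = 13, A[0][1] + B[1][0] = -2 + 8 = 6, A[0][2] + B[2][0] = 9 + 7 = 16) = 6 (attained at k = 1)
  C[0][1] = min over k of (A[0][0] + B[0][1] = 5 + 4 = 9, A[0][1] + B[1][1] = -2 + 6 = 4, A[0][2] + B[2][1] = 9 + 5 = 14) = 4 (attained at k = 1)
  C[0][2] = min over k of (A[0][0] + B[0][2] = 5 + 1 = 6, A[0][1] + B[1][2] = -2 + 8 = 6, A[0][2] + B[2][2] = 9 + 7 = 16) = 6 (attained at k = 0)
  C[1][0] = min over k of (A[1][0] + B[0][0] = 9 + 8 = 17, A[1][1] + B[1][0] = 2 + 8 = 10, A[1][2] + B[2][0] = -4 + 7 = 3) = 3 (attained at k = 2)
  C[1][1] = min over k of (A[1][0] + B[0][1] = 9 + 4 = 13, A[1][1] + B[1][1] = 2 + 6 = 8, A[1][2] + B[2][1] = -4 + 5 = 1) = 1 (attained at k = 2)
  C[1][2] = min over k of (A[1][0] + B[0][2] = 9 + 1 = 10, A[1][1] + B[1][2] = 2 + 8 = 10, A[1][2] + B[2][2] = -4 + 7 = 3) = 3 (attained at k = 2)
  C[2][0] = min over k of (A[2][0] + B[0][0] = 8 + 8 = 16, A[2][1] + B[1][0] = 3 + 8 = 11, A[2][2] + B[2][0] = 9 + 7 = 16) = 11 (attained at k = 1)
  C[2][1] = min over k of (A[2][0] + B[0][1] = 8 + 4 = 12, A[2][1] + B[1][1] = 3 + 6 = 9, A[2][2] + B[2][1] = 9 + 5 = 14) = 9 (attained at k = 1)
  C[2][2] = min over k of (A[2][0] + B[0][2] = 8 + 1 = 9, A[2][1] + B[1][2] = 3 + 8 = 11, A[2][2] + B[2][2] = 9 + 7 = 16) = 9 (attained at k = 0)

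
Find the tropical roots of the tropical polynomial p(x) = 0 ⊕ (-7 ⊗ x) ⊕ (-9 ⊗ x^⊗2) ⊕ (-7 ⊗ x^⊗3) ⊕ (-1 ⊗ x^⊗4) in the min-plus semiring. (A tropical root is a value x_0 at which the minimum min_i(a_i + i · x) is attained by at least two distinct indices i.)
Roots: {-6, -2, 2, 7}

Each tropical root is a break point of the lower envelope of the lines y = a_i + i · x (there are 5 lines, with slopes 0, 1, ..., 4). Only the lines that attain the minimum somewhere contribute to roots; other lines are dominated. Here the surviving (envelope) indices are i = 4, i = 3, i = 2, i = 1, i = 0.
Intersections between consecutive envelope lines give the roots: for adjacent envelope indices i < j the intersection is x = (a_i − a_j) / (j − i). Reading off the sorted break points: {-6, -2, 2, 7}.
Verification: at each break x_0, at least two indices attain the minimum of min_i(a_i + i · x_0).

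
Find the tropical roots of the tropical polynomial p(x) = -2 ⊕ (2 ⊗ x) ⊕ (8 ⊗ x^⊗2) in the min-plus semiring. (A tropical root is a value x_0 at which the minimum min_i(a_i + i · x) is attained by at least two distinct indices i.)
Roots: {-6, -4}

Each tropical root is a break point of the lower envelope of the lines y = a_i + i · x (there are 3 lines, with slopes 0, 1, ..., 2). Only the lines that attain the minimum somewhere contribute to roots; other lines are dominated. Here the surviving (envelope) indices are i = 2, i = 1, i = 0.
Intersections between consecutive envelope lines give the roots: for adjacent envelope indices i < j the intersection is x = (a_i − a_j) / (j − i). Reading off the sorted break points: {-6, -4}.
Verification: at each break x_0, at least two indices attain the minimum of min_i(a_i + i · x_0).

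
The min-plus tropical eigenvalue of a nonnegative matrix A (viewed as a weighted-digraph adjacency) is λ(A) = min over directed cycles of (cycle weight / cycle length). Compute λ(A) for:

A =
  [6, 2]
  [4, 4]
λ(A) = 3

Enumerate directed cycles and compute their means (weight / length). Sample:
  cycle 0 → 0: weight = 6, length = 1, mean = 6/1 ≈ 6.000
  cycle 1 → 1: weight = 4, length = 1, mean = 4/1 ≈ 4.000
  cycle 0 → 1 → 0: weight = 6, length = 2, mean = 6/2 ≈ 3.000
  cycle 1 → 0 → 1: weight = 6, length = 2, mean = 6/2 ≈ 3.000
Minimum mean = 3.000, attained e.g. along the cycle 0 → 1 → 0 with weight 6 and length 2. So λ(A) = 6/2 = 3.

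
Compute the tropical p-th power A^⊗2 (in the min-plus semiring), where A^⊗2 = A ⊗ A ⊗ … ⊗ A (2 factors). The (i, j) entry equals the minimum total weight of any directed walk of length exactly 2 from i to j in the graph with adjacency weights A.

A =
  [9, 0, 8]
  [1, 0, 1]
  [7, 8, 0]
A^⊗2 =
  [1, 0, 1]
  [1, 0, 1]
  [7, 7, 0]

Each entry (A^⊗2)_ij equals the minimum over all length-2 walks i = v_0 → v_1 → … → v_2 = j of Σ_t A[v_t][v_{t+1}]. For example, for (i, j) = (0, 2) we minimise over 3 possible intermediate vertex sequences; the minimum is 1, attained along the walk 0 → 1 → 2.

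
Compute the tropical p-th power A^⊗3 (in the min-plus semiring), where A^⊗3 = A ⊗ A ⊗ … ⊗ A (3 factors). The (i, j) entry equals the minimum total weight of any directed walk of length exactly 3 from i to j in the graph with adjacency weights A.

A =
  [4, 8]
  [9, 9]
A^⊗3 =
  [12, 16]
  [17, 21]

Each entry (A^⊗3)_ij equals the minimum over all length-3 walks i = v_0 → v_1 → … → v_3 = j of Σ_t A[v_t][v_{t+1}]. For example, for (i, j) = (0, 1) we minimise over 4 possible intermediate vertex sequences; the minimum is 16, attained along the walk 0 → 0 → 0 → 1.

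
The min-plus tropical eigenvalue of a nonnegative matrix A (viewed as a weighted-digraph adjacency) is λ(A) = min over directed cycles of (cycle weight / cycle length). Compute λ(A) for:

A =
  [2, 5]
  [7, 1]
λ(A) = 1

Enumerate directed cycles and compute their means (weight / length). Sample:
  cycle 0 → 0: weight = 2, length = 1, mean = 2/1 ≈ 2.000
  cycle 1 → 1: weight = 1, length = 1, mean = 1/1 ≈ 1.000
  cycle 0 → 1 → 0: weight = 12, length = 2, mean = 12/2 ≈ 6.000
  cycle 1 → 0 → 1: weight = 12, length = 2, mean = 12/2 ≈ 6.000
Minimum mean = 1.000, attained e.g. along the cycle 1 → 1 with weight 1 and length 1. So λ(A) = 1/1 = 1.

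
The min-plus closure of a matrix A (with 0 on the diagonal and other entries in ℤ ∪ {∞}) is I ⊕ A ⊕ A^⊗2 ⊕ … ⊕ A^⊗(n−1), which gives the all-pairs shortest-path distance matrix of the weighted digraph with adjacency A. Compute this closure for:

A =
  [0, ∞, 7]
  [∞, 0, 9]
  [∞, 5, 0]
Closure =
  [0, 12, 7]
  [∞, 0, 9]
  [∞, 5, 0]

This is the Floyd-Warshall all-pairs shortest-path computation. For each intermediate vertex k = 0, 1, …, 2, update dist[i][j] ← min(dist[i][j], dist[i][k] + dist[k][j]). The final matrix gives, for each (i, j), the minimum total weight of any directed path from i to j (possibly empty when i = j).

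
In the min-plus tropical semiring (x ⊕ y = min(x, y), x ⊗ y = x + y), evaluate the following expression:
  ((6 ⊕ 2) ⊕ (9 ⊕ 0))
((6 ⊕ 2) ⊕ (9 ⊕ 0)) = 0

Expand innermost to outermost. Recall ⊕ takes the minimum of its arguments and ⊗ takes their sum. Working out the expression ((6 ⊕ 2) ⊕ (9 ⊕ 0)) gives 0.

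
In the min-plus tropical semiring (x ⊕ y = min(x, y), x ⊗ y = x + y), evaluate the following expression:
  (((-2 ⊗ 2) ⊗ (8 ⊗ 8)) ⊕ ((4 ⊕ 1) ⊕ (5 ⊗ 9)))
(((-2 ⊗ 2) ⊗ (8 ⊗ 8)) ⊕ ((4 ⊕ 1) ⊕ (5 ⊗ 9))) = 1

Expand innermost to outermost. Recall ⊕ takes the minimum of its arguments and ⊗ takes their sum. Working out the expression (((-2 ⊗ 2) ⊗ (8 ⊗ 8)) ⊕ ((4 ⊕ 1) ⊕ (5 ⊗ 9))) gives 1.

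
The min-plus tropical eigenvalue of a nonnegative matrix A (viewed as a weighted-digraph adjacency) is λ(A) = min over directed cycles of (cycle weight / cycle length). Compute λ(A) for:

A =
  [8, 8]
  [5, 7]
λ(A) = 13/2

Enumerate directed cycles and compute their means (weight / length). Sample:
  cycle 0 → 0: weight = 8, length = 1, mean = 8/1 ≈ 8.000
  cycle 1 → 1: weight = 7, length = 1, mean = 7/1 ≈ 7.000
  cycle 0 → 1 → 0: weight = 13, length = 2, mean = 13/2 ≈ 6.500
  cycle 1 → 0 → 1: weight = 13, length = 2, mean = 13/2 ≈ 6.500
Minimum mean = 6.500, attained e.g. along the cycle 0 → 1 → 0 with weight 13 and length 2. So λ(A) = 13/2 = 13/2.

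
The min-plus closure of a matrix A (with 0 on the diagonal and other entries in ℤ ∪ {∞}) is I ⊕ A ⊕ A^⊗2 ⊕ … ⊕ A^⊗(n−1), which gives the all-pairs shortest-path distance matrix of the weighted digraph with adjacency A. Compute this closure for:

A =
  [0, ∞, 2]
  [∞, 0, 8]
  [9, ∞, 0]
Closure =
  [0, ∞, 2]
  [17, 0, 8]
  [9, ∞, 0]

This is the Floyd-Warshall all-pairs shortest-path computation. For each intermediate vertex k = 0, 1, …, 2, update dist[i][j] ← min(dist[i][j], dist[i][k] + dist[k][j]). The final matrix gives, for each (i, j), the minimum total weight of any directed path from i to j (possibly empty when i = j).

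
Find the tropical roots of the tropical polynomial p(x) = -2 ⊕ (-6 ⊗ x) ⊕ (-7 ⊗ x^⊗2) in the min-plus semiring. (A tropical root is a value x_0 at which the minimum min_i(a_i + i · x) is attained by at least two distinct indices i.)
Roots: {1, 4}

Each tropical root is a break point of the lower envelope of the lines y = a_i + i · x (there are 3 lines, with slopes 0, 1, ..., 2). Only the lines that attain the minimum somewhere contribute to roots; other lines are dominated. Here the surviving (envelope) indices are i = 2, i = 1, i = 0.
Intersections between consecutive envelope lines give the roots: for adjacent envelope indices i < j the intersection is x = (a_i − a_j) / (j − i). Reading off the sorted break points: {1, 4}.
Verification: at each break x_0, at least two indices attain the minimum of min_i(a_i + i · x_0).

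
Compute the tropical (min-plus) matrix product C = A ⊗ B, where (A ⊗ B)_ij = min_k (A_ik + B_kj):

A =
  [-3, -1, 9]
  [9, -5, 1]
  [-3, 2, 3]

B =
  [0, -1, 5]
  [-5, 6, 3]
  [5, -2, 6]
A ⊗ B =
  [-6, -4, 2]
  [-10, -1, -2]
  [-3, -4, 2]

Apply the min-plus product entry-by-entry:
  C[0][0] = min over k of (A[0][0] + B[0][0] = -3 + 0 = -3, A[0][1] + B[1][0] = -1 + -5 = -6, A[0][2] + B[2][0] = 9 + 5 = 14) = -6 (attained at k = 1)
  C[0][1] = min over k of (A[0][0] + B[0][1] = -3 + -1 = -4, A[0][1] + B[1][1] = -1 + 6 = 5, A[0][2] + B[2][1] = 9 + -2 = 7) = -4 (attained at k = 0)
  C[0][2] = min over k of (A[0][0] + B[0][2] = -3 + 5 = 2, A[0][1] + B[1][2] = -1 + 3 = 2, A[0][2] + B[2][2] = 9 + 6 = 15) = 2 (attained at k = 0)
  C[1][0] = min over k of (A[1][0] + B[0][0] = 9 + 0 = 9, A[1][1] + B[1][0] = -5 + -5 = -10, A[1][2] + B[2][0] = 1 + 5 = 6) = -10 (attained at k = 1)
  C[1][1] = min over k of (A[1][0] + B[0][1] = 9 + -1 = 8, A[1][1] + B[1][1] = -5 + 6 = 1, A[1][2] + B[2][1] = 1 + -2 = -1) = -1 (attained at k = 2)
  C[1][2] = min over k of (A[1][0] + B[0][2] = 9 + 5 = 14, A[1][1] + B[1][2] = -5 + 3 = -2, A[1][2] + B[2][2] = 1 + 6 = 7) = -2 (attained at k = 1)
  C[2][0] = min over k of (A[2][0] + B[0][0] = -3 + 0 = -3, A[2][1] + B[1][0] = 2 + -5 = -3, A[2][2] + B[2][0] = 3 + 5 = 8) = -3 (attained at k = 0)
  C[2][1] = min over k of (A[2][0] + B[0][1] = -3 + -1 = -4, A[2][1] + B[1][1] = 2 + 6 = 8, A[2][2] + B[2][1] = 3 + -2 = 1) = -4 (attained at k = 0)
  C[2][2] = min over k of (A[2][0] + B[0][2] = -3 + 5 = 2, A[2][1] + B[1][2] = 2 + 3 = 5, A[2][2] + B[2][2] = 3 + 6 = 9) = 2 (attained at k = 0)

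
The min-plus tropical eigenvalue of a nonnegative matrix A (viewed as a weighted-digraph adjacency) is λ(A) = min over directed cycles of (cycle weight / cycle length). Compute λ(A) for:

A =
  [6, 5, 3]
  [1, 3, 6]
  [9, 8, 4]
λ(A) = 3

Enumerate directed cycles and compute their means (weight / length). Sample:
  cycle 0 → 0: weight = 6, length = 1, mean = 6/1 ≈ 6.000
  cycle 1 → 1: weight = 3, length = 1, mean = 3/1 ≈ 3.000
  cycle 2 → 2: weight = 4, length = 1, mean = 4/1 ≈ 4.000
  cycle 0 → 1 → 0: weight = 6, length = 2, mean = 6/2 ≈ 3.000
  cycle 0 → 2 → 0: weight = 12, length = 2, mean = 12/2 ≈ 6.000
  cycle 1 → 0 → 1: weight = 6, length = 2, mean = 6/2 ≈ 3.000
Minimum mean = 3.000, attained e.g. along the cycle 1 → 1 with weight 3 and length 1. So λ(A) = 3/1 = 3.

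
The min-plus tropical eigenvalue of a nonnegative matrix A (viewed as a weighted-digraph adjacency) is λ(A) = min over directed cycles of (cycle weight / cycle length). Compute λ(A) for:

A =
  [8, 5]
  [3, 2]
λ(A) = 2

Enumerate directed cycles and compute their means (weight / length). Sample:
  cycle 0 → 0: weight = 8, length = 1, mean = 8/1 ≈ 8.000
  cycle 1 → 1: weight = 2, length = 1, mean = 2/1 ≈ 2.000
  cycle 0 → 1 → 0: weight = 8, length = 2, mean = 8/2 ≈ 4.000
  cycle 1 → 0 → 1: weight = 8, length = 2, mean = 8/2 ≈ 4.000
Minimum mean = 2.000, attained e.g. along the cycle 1 → 1 with weight 2 and length 1. So λ(A) = 2/1 = 2.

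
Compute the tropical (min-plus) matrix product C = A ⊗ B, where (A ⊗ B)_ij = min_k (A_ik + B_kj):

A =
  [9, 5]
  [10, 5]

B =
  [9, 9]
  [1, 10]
A ⊗ B =
  [6, 15]
  [6, 15]

Apply the min-plus product entry-by-entry:
  C[0][0] = min over k of (A[0][0] + B[0][0] = 9 + 9 = 18, A[0][1] + B[1][0] = 5 + 1 = 6) = 6 (attained at k = 1)
  C[0][1] = min over k of (A[0][0] + B[0][1] = 9 + 9 = 18, A[0][1] + B[1][1] = 5 + 10 = 15) = 15 (attained at k = 1)
  C[1][0] = min over k of (A[1][0] + B[0][0] = 10 + 9 = 19, A[1][1] + B[1][0] = 5 + 1 = 6) = 6 (attained at k = 1)
  C[1][1] = min over k of (A[1][0] + B[0][1] = 10 + 9 = 19, A[1][1] + B[1][1] = 5 + 10 = 15) = 15 (attained at k = 1)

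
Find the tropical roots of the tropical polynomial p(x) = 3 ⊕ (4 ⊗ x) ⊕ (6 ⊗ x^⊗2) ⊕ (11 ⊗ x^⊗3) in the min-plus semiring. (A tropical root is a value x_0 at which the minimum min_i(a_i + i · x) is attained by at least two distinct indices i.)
Roots: {-5, -2, -1}

Each tropical root is a break point of the lower envelope of the lines y = a_i + i · x (there are 4 lines, with slopes 0, 1, ..., 3). Only the lines that attain the minimum somewhere contribute to roots; other lines are dominated. Here the surviving (envelope) indices are i = 3, i = 2, i = 1, i = 0.
Intersections between consecutive envelope lines give the roots: for adjacent envelope indices i < j the intersection is x = (a_i − a_j) / (j − i). Reading off the sorted break points: {-5, -2, -1}.
Verification: at each break x_0, at least two indices attain the minimum of min_i(a_i + i · x_0).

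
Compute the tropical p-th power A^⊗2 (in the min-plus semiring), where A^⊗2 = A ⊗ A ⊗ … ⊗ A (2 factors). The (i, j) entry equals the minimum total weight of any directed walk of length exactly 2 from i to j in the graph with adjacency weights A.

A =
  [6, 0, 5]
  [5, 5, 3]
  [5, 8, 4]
A^⊗2 =
  [5, 5, 3]
  [8, 5, 7]
  [9, 5, 8]

Each entry (A^⊗2)_ij equals the minimum over all length-2 walks i = v_0 → v_1 → … → v_2 = j of Σ_t A[v_t][v_{t+1}]. For example, for (i, j) = (0, 2) we minimise over 3 possible intermediate vertex sequences; the minimum is 3, attained along the walk 0 → 1 → 2.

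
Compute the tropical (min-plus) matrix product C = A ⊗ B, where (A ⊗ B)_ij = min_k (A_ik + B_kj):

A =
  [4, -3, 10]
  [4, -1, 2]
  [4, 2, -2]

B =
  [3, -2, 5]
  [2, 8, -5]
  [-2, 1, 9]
A ⊗ B =
  [-1, 2, -8]
  [0, 2, -6]
  [-4, -1, -3]

Apply the min-plus product entry-by-entry:
  C[0][0] = min over k of (A[0][0] + B[0][0] = 4 + 3 = 7, A[0][1] + B[1][0] = -3 + 2 = -1, A[0][2] + B[2][0] = 10 + -2 = 8) = -1 (attained at k = 1)
  C[0][1] = min over k of (A[0][0] + B[0][1] = 4 + -2 = 2, A[0][1] + B[1][1] = -3 + 8 = 5, A[0][2] + B[2][1] = 10 + 1 = 11) = 2 (attained at k = 0)
  C[0][2] = min over k of (A[0][0] + B[0][2] = 4 + 5 = 9, A[0][1] + B[1][2] = -3 + -5 = -8, A[0][2] + B[2][2] = 10 + 9 = 19) = -8 (attained at k = 1)
  C[1][0] = min over k of (A[1][0] + B[0][0] = 4 + 3 = 7, A[1][1] + B[1][0] = -1 + 2 = 1, A[1][2] + B[2][0] = 2 + -2 = 0) = 0 (attained at k = 2)
  C[1][1] = min over k of (A[1][0] + B[0][1] = 4 + -2 = 2, A[1][1] + B[1][1] = -1 + 8 = 7, A[1][2] + B[2][1] = 2 + 1 = 3) = 2 (attained at k = 0)
  C[1][2] = min over k of (A[1][0] + B[0][2] = 4 + 5 = 9, A[1][1] + B[1][2] = -1 + -5 = -6, A[1][2] + B[2][2] = 2 + 9 = 11) = -6 (attained at k = 1)
  C[2][0] = min over k of (A[2][0] + B[0][0] = 4 + 3 = 7, A[2][1] + B[1][0] = 2 + 2 = 4, A[2][2] + B[2][0] = -2 + -2 = -4) = -4 (attained at k = 2)
  C[2][1] = min over k of (A[2][0] + B[0][1] = 4 + -2 = 2, A[2][1] + B[1][1] = 2 + 8 = 10, A[2][2] + B[2][1] = -2 + 1 = -1) = -1 (attained at k = 2)
  C[2][2] = min over k of (A[2][0] + B[0][2] = 4 + 5 = 9, A[2][1] + B[1][2] = 2 + -5 = -3, A[2][2] + B[2][2] = -2 + 9 = 7) = -3 (attained at k = 1)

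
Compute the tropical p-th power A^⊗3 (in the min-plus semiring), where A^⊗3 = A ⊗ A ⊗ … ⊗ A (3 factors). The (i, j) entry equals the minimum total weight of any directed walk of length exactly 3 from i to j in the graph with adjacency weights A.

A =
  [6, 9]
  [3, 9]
A^⊗3 =
  [18, 21]
  [15, 18]

Each entry (A^⊗3)_ij equals the minimum over all length-3 walks i = v_0 → v_1 → … → v_3 = j of Σ_t A[v_t][v_{t+1}]. For example, for (i, j) = (0, 1) we minimise over 4 possible intermediate vertex sequences; the minimum is 21, attained along the walk 0 → 0 → 0 → 1.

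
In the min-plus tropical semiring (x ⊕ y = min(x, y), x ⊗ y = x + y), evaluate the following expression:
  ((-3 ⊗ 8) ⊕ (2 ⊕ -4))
((-3 ⊗ 8) ⊕ (2 ⊕ -4)) = -4

Expand innermost to outermost. Recall ⊕ takes the minimum of its arguments and ⊗ takes their sum. Working out the expression ((-3 ⊗ 8) ⊕ (2 ⊕ -4)) gives -4.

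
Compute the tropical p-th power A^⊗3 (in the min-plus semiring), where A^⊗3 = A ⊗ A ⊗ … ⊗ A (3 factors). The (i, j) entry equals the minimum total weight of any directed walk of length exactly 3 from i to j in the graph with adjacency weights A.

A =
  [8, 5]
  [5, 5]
A^⊗3 =
  [15, 15]
  [15, 15]

Each entry (A^⊗3)_ij equals the minimum over all length-3 walks i = v_0 → v_1 → … → v_3 = j of Σ_t A[v_t][v_{t+1}]. For example, for (i, j) = (0, 1) we minimise over 4 possible intermediate vertex sequences; the minimum is 15, attained along the walk 0 → 1 → 0 → 1.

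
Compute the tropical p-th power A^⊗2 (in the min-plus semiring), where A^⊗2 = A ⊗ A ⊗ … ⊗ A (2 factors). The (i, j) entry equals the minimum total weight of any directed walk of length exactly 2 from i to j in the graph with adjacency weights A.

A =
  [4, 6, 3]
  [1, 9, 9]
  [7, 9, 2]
A^⊗2 =
  [7, 10, 5]
  [5, 7, 4]
  [9, 11, 4]

Each entry (A^⊗2)_ij equals the minimum over all length-2 walks i = v_0 → v_1 → … → v_2 = j of Σ_t A[v_t][v_{t+1}]. For example, for (i, j) = (0, 2) we minimise over 3 possible intermediate vertex sequences; the minimum is 5, attained along the walk 0 → 2 → 2.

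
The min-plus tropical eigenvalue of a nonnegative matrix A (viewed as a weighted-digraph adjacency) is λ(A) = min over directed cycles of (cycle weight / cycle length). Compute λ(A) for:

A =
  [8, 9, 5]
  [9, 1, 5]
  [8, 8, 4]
λ(A) = 1

Enumerate directed cycles and compute their means (weight / length). Sample:
  cycle 0 → 0: weight = 8, length = 1, mean = 8/1 ≈ 8.000
  cycle 1 → 1: weight = 1, length = 1, mean = 1/1 ≈ 1.000
  cycle 2 → 2: weight = 4, length = 1, mean = 4/1 ≈ 4.000
  cycle 0 → 1 → 0: weight = 18, length = 2, mean = 18/2 ≈ 9.000
  cycle 0 → 2 → 0: weight = 13, length = 2, mean = 13/2 ≈ 6.500
  cycle 1 → 0 → 1: weight = 18, length = 2, mean = 18/2 ≈ 9.000
Minimum mean = 1.000, attained e.g. along the cycle 1 → 1 with weight 1 and length 1. So λ(A) = 1/1 = 1.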